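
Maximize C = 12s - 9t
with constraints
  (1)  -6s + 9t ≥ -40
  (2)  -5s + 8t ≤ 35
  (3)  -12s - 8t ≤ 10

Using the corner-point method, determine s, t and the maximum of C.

s = 635/3, t = 410/3, maximum C = 1310

Extreme points and C = 12s - 9t:
  (635/3, 410/3) → C = 1310
  (115/78, -45/13) → C = 635/13
  (-45/17, 185/68) → C = -225/4

At the optimal vertex, -6s + 9t = -40 and -5s + 8t = 35.
Solving simultaneously gives s = 635/3, t = 410/3.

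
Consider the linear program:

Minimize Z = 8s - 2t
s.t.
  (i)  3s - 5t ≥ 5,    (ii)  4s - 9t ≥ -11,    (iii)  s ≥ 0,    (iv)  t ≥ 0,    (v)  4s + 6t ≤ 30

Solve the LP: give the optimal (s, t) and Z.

s = 5/3, t = 0, minimum Z = 40/3

Vertices and Z = 8s - 2t:
  (5/3, 0) → Z = 40/3
  (90/19, 35/19) → Z = 650/19
  (15/2, 0) → Z = 60

The optimum lies where 3s - 5t = 5 and t = 0.
Solving simultaneously gives s = 5/3, t = 0.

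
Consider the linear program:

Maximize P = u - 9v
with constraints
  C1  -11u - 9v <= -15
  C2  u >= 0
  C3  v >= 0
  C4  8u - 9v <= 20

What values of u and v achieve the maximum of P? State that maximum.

Vertices and P = u - 9v:
  (0, 5/3) → P = -15
  (15/11, 0) → P = 15/11
  (5/2, 0) → P = 5/2
The feasible region is unbounded (it extends along (0, 1), (9, 8)), but P strictly decreases along every unbounded feasible direction, so there is no improving ray and the maximum is attained at a vertex.

u = 5/2, v = 0, maximum P = 5/2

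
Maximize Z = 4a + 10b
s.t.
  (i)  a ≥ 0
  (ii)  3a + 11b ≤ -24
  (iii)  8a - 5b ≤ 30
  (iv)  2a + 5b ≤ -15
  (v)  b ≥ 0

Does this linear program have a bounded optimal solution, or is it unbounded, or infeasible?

The boundaries a = 0 and 8a - 5b = 30 meet at (0, -6), but that point violates b ≥ 0. Every candidate vertex is excluded by some other constraint, so the feasible region is empty.

infeasible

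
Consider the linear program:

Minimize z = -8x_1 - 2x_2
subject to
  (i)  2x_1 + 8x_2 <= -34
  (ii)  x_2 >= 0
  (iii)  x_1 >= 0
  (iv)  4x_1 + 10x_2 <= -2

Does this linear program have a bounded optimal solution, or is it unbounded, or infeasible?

infeasible

The boundaries 2x_1 + 8x_2 = -34 and x_2 = 0 meet at (-17, 0), but that point violates x_1 ≥ 0. Every candidate vertex is excluded by some other constraint, so the feasible region is empty.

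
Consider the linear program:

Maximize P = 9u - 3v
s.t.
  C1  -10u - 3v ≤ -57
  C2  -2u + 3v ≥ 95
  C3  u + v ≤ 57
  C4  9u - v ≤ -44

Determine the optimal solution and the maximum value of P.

Vertices and P = 9u - 3v:
  (-19/6, 266/9) → P = -703/6
  (-114/7, 513/7) → P = -2565/7
  (-37/25, 767/25) → P = -2634/25
  (13/10, 557/10) → P = -777/5

At the optimal vertex, -2u + 3v = 95 and 9u - v = -44.
Solving simultaneously gives u = -37/25, v = 767/25.

u = -37/25, v = 767/25, maximum P = -2634/25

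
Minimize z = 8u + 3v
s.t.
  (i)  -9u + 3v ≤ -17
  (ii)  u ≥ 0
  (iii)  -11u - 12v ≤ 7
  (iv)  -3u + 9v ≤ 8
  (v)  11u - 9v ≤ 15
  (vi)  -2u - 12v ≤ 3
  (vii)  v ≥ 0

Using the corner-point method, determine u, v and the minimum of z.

u = 9/4, v = 13/12, minimum z = 85/4

Feasible corners and z = 8u + 3v:
  (59/24, 41/24) → z = 595/24
  (9/4, 13/12) → z = 85/4
  (23/8, 133/72) → z = 685/24

At the optimal vertex, -9u + 3v = -17 and 11u - 9v = 15.
Solving simultaneously gives u = 9/4, v = 13/12.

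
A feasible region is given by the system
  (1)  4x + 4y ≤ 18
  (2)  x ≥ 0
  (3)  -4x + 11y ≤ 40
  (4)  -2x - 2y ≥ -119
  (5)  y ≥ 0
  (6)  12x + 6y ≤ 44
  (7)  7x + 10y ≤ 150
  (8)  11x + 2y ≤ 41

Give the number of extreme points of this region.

Intersecting each pair of boundary lines and keeping only the points that satisfy every inequality leaves:
  (19/30, 58/15)
  (17/6, 5/3)
  (0, 40/11)
  (0, 0)
  (11/3, 0)

5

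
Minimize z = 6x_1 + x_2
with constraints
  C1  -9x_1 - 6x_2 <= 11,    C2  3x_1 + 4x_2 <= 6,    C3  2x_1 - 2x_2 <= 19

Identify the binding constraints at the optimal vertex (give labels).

C1 and C2

Corner points and z = 6x_1 + x_2:
  (-40/9, 29/6) → z = -131/6
  (46/15, -193/30) → z = 359/30
  (44/7, -45/14) → z = 69/2

The minimum is at (-40/9, 29/6). Substituting into each constraint, equality holds for C1 and C2; the remaining constraints have slack.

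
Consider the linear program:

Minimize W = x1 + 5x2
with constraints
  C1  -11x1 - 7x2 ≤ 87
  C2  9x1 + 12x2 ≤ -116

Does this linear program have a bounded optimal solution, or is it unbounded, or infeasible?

From the feasible point (-232/69, -493/69), moving in the direction (7, -11) keeps every constraint satisfied while W decreases without bound.

unbounded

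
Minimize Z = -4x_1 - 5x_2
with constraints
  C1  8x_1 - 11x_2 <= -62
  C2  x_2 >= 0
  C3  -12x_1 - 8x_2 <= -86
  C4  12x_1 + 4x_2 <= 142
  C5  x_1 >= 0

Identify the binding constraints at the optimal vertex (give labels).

Extreme points and Z = -4x_1 - 5x_2:
  (225/98, 358/49) → Z = -320/7
  (657/82, 470/41) → Z = -3664/41
  (0, 43/4) → Z = -215/4
  (0, 71/2) → Z = -355/2

The minimum is at (0, 71/2). Substituting into each constraint, equality holds for C4 and C5; the remaining constraints have slack.

C4 and C5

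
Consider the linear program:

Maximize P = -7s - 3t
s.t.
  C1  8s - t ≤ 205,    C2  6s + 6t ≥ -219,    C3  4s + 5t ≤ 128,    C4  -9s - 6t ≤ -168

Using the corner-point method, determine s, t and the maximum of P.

Corner points and P = -7s - 3t:
  (1153/44, 51/11) → P = -8683/44
  (466/19, -167/19) → P = -2761/19
  (24/7, 160/7) → P = -648/7

At the optimal vertex, 4s + 5t = 128 and -9s - 6t = -168.
Solving simultaneously gives s = 24/7, t = 160/7.

s = 24/7, t = 160/7, maximum P = -648/7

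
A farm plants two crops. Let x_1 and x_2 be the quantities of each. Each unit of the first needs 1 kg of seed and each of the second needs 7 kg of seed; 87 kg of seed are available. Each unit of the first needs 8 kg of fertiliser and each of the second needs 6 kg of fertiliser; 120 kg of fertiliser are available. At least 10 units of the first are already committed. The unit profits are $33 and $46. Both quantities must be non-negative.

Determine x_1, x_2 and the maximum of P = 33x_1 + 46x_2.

Corner points and P = 33x_1 + 46x_2:
  (15, 0) → P = 495
  (10, 0) → P = 330
  (10, 20/3) → P = 1910/3

At the optimal vertex, 8x_1 + 6x_2 = 120 and x_1 = 10.
Solving simultaneously gives x_1 = 10, x_2 = 20/3.

x_1 = 10, x_2 = 20/3, maximum P = 1910/3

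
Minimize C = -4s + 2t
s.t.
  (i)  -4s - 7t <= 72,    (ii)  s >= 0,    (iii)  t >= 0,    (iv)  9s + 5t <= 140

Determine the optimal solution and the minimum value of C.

s = 140/9, t = 0, minimum C = -560/9

Feasible corners and C = -4s + 2t:
  (0, 0) → C = 0
  (0, 28) → C = 56
  (140/9, 0) → C = -560/9

The optimum lies where t = 0 and 9s + 5t = 140.
Solving simultaneously gives s = 140/9, t = 0.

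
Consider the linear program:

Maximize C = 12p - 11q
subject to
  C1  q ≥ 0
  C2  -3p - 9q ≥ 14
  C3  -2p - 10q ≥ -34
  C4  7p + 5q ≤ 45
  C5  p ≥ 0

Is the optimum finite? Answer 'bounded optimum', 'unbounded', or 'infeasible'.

The boundaries q = 0 and -3p - 9q = 14 meet at (-14/3, 0), but that point violates p ≥ 0. Every candidate vertex is excluded by some other constraint, so the feasible region is empty.

infeasible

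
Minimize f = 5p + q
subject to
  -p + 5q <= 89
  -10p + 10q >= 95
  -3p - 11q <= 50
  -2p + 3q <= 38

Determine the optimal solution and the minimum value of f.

p = -568/31, q = 14/31, minimum f = -2826/31

Vertices and f = 5p + q:
  (-309/28, -43/28) → f = -397/7
  (19/2, 19) → f = 133/2
  (-568/31, 14/31) → f = -2826/31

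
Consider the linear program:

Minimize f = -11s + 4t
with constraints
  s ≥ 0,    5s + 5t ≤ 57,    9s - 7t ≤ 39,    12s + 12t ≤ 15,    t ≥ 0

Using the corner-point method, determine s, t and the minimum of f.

s = 5/4, t = 0, minimum f = -55/4

Feasible corners and f = -11s + 4t:
  (0, 5/4) → f = 5
  (0, 0) → f = 0
  (5/4, 0) → f = -55/4

The binding constraints are 12s + 12t = 15 and t = 0.
Solving simultaneously gives s = 5/4, t = 0.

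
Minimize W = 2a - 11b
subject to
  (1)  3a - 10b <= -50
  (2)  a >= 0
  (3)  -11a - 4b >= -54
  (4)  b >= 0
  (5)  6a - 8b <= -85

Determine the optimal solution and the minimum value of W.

Extreme points and W = 2a - 11b:
  (0, 27/2) → W = -297/2
  (0, 85/8) → W = -935/8
  (23/28, 1259/112) → W = -13665/112

a = 0, b = 27/2, minimum W = -297/2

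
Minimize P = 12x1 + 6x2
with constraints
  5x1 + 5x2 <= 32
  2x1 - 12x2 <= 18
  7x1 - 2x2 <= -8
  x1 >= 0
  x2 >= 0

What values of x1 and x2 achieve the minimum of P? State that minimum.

x1 = 0, x2 = 4, minimum P = 24

The binding constraints are 7x1 - 2x2 = -8 and x1 = 0.
Solving simultaneously gives x1 = 0, x2 = 4.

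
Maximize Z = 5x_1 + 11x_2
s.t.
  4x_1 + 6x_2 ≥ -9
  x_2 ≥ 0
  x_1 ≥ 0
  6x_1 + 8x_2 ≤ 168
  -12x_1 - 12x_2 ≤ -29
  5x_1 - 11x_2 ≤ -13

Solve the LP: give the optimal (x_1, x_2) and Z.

x_1 = 0, x_2 = 21, maximum Z = 231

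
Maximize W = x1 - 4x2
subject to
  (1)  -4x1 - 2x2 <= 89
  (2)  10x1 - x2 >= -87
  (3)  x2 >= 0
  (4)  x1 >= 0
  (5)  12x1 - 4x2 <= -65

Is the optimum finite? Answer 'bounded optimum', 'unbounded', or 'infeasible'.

bounded optimum

Vertices and W = x1 - 4x2:
  (0, 87) → W = -348
  (0, 65/4) → W = -65
The feasible region has finitely many vertices and no improving ray; the maximum is -65 at (0, 65/4).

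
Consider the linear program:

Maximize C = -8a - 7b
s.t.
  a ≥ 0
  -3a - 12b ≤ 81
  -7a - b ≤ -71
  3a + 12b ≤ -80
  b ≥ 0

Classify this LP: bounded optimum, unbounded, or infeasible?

infeasible

The boundaries a = 0 and -7a - b = -71 meet at (0, 71), but that point violates 3a + 12b ≤ -80. Every candidate vertex is excluded by some other constraint, so the feasible region is empty.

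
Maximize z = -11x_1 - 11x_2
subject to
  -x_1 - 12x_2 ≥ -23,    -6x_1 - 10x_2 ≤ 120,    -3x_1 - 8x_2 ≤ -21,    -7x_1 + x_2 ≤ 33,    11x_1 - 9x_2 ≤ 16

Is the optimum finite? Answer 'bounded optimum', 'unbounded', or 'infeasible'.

Corner points and z = -11x_1 - 11x_2:
  (17/7, 12/7) → z = -319/7
  (133/47, 79/47) → z = -2332/47
  (317/115, 183/115) → z = -1100/23
The feasible region has finitely many vertices and no improving ray; the maximum is -319/7 at (17/7, 12/7).

bounded optimum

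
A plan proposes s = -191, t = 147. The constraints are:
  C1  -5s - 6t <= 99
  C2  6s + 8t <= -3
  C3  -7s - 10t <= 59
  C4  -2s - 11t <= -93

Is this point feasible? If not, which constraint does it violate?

Constraint C2: 6s + 8t = 30, which is not ≤ -3. All other constraints are satisfied.

not feasible — violates C2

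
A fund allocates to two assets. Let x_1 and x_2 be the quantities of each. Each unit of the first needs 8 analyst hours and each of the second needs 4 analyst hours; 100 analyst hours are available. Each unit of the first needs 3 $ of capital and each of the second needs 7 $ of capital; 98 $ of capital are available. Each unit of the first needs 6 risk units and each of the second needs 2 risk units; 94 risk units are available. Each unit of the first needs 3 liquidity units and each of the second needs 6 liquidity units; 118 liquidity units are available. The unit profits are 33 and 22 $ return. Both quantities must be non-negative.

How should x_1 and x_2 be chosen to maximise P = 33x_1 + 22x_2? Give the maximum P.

x_1 = 7, x_2 = 11, maximum P = 473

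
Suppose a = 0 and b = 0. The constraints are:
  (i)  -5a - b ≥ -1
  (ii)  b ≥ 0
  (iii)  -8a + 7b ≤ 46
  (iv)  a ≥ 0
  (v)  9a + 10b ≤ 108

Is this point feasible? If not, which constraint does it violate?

feasible

(i): 0 ≥ -1 ✓
(ii): 0 ≥ 0 ✓
(iii): 0 ≤ 46 ✓
(iv): 0 ≥ 0 ✓
(v): 0 ≤ 108 ✓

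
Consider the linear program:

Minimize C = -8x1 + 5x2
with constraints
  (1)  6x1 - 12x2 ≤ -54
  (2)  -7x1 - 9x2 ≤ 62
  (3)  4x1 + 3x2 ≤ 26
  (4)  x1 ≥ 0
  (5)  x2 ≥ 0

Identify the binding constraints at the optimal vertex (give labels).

(1) and (3)

Vertices and C = -8x1 + 5x2:
  (25/11, 62/11) → C = 10
  (0, 9/2) → C = 45/2
  (0, 26/3) → C = 130/3

The minimum is at (25/11, 62/11). Substituting into each constraint, equality holds for (1) and (3); the remaining constraints have slack.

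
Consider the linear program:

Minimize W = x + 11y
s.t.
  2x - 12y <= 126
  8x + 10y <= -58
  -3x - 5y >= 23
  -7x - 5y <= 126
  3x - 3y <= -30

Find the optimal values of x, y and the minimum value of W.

x = -44/3, y = -14/3, minimum W = -66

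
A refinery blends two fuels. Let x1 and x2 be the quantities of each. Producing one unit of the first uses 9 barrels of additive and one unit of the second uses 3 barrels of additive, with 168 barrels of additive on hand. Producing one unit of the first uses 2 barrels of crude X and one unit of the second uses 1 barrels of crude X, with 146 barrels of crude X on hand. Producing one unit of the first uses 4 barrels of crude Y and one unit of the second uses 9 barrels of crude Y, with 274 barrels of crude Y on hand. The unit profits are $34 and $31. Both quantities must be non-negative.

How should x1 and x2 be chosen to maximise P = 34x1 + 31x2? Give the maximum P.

x1 = 10, x2 = 26, maximum P = 1146

Extreme points and P = 34x1 + 31x2:
  (0, 0) → P = 0
  (0, 274/9) → P = 8494/9
  (56/3, 0) → P = 1904/3
  (10, 26) → P = 1146

The binding constraints are 9x1 + 3x2 = 168 and 4x1 + 9x2 = 274.
Solving simultaneously gives x1 = 10, x2 = 26.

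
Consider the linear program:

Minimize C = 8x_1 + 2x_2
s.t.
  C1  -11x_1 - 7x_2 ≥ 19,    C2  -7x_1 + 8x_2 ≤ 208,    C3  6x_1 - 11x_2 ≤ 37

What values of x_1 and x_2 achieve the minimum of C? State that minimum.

Vertices and C = 8x_1 + 2x_2:
  (-1608/137, 2155/137) → C = -8554/137
  (50/163, -521/163) → C = -642/163
  (-2584/29, -1507/29) → C = -23686/29

The optimum lies where -7x_1 + 8x_2 = 208 and 6x_1 - 11x_2 = 37.
Solving simultaneously gives x_1 = -2584/29, x_2 = -1507/29.

x_1 = -2584/29, x_2 = -1507/29, minimum C = -23686/29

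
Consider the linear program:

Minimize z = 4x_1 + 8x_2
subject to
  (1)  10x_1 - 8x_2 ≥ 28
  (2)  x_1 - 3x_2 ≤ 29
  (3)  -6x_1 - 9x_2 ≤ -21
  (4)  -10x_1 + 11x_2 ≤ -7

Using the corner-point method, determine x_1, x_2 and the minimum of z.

Feasible corners and z = 4x_1 + 8x_2:
  (70/23, 7/23) → z = 336/23
  (42/5, 7) → z = 448/5
  (12, -17/3) → z = 8/3
The feasible region is unbounded (it extends along (11, 10), (3, 1)), but z strictly increases along every unbounded feasible direction, so there is no improving ray and the minimum is attained at a vertex.

x_1 = 12, x_2 = -17/3, minimum z = 8/3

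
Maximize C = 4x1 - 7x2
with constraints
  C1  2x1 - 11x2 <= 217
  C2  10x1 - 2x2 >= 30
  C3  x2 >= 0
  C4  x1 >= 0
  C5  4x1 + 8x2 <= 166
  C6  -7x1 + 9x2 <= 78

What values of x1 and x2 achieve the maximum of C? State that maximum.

Vertices and C = 4x1 - 7x2:
  (3, 0) → C = 12
  (213/38, 495/38) → C = -2613/38
  (83/2, 0) → C = 166
  (435/46, 737/46) → C = -3419/46

The binding constraints are x2 = 0 and 4x1 + 8x2 = 166.
Solving simultaneously gives x1 = 83/2, x2 = 0.

x1 = 83/2, x2 = 0, maximum C = 166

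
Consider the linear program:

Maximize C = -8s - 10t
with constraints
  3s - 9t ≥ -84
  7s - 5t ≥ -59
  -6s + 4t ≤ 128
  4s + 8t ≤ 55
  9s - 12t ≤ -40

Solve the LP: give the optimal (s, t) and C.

Feasible corners and C = -8s - 10t:
  (-197/76, 621/76) → C = -2317/38
  (-508/39, -251/39) → C = 6574/39
  (17/6, 131/24) → C = -309/4

s = -508/39, t = -251/39, maximum C = 6574/39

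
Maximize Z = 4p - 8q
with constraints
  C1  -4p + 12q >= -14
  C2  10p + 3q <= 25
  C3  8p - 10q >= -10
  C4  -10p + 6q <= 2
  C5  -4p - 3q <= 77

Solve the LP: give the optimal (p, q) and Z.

Extreme points and Z = 4p - 8q:
  (57/22, -10/33) → Z = 422/33
  (-9/8, -37/24) → Z = 47/6
  (55/31, 75/31) → Z = -380/31
  (10/13, 21/13) → Z = -128/13

At the optimal vertex, -4p + 12q = -14 and 10p + 3q = 25.
Solving simultaneously gives p = 57/22, q = -10/33.

p = 57/22, q = -10/33, maximum Z = 422/33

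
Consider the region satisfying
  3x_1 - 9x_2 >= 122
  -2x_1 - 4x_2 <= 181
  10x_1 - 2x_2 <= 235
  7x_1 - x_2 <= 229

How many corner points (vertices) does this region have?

Pairwise boundary intersections that survive every other constraint:
  (-1141/30, -787/30)
  (1871/84, -515/84)
  (289/22, -570/11)

3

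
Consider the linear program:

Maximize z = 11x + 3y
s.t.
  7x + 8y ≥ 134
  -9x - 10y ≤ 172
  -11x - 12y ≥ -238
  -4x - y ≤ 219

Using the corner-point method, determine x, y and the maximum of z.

x = 74, y = -48, maximum z = 670

Extreme points and z = 11x + 3y:
  (74, -48) → z = 670
  (-1886/25, 2069/25) → z = -14539/25
  (-2866/37, 3361/37) → z = -21443/37

The optimum lies where 7x + 8y = 134 and -11x - 12y = -238.
Solving simultaneously gives x = 74, y = -48.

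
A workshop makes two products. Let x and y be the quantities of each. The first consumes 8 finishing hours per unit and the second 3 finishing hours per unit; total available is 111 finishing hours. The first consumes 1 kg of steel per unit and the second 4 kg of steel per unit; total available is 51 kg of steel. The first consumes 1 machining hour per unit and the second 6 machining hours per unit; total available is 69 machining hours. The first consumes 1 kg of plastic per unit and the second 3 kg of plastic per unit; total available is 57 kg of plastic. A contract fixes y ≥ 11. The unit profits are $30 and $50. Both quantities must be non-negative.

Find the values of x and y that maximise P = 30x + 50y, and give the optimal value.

Vertices and P = 30x + 50y:
  (0, 23/2) → P = 575
  (0, 11) → P = 550
  (3, 11) → P = 640

x = 3, y = 11, maximum P = 640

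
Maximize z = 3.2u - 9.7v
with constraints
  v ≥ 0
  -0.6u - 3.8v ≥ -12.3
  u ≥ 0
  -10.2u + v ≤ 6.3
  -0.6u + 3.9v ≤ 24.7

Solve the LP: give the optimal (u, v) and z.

Vertices and z = 3.2u - 9.7v:
  (41/2, 0) → z = 328/5
  (0, 0) → z = 0
  (0, 123/38) → z = -11931/380

At the optimal vertex, v = 0 and -0.6u - 3.8v = -12.3.
Solving simultaneously gives u = 41/2, v = 0.

u = 20.5, v = 0, maximum z = 65.6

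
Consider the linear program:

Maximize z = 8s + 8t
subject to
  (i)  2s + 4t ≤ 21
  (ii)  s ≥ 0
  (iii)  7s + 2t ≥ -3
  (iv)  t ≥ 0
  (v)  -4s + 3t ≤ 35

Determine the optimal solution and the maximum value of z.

s = 21/2, t = 0, maximum z = 84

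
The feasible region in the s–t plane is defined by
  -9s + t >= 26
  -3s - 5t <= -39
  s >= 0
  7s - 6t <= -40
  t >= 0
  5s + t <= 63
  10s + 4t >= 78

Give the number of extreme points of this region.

Pairwise boundary intersections that survive every other constraint:
  (0, 26)
  (37/14, 697/14)
  (0, 63)

3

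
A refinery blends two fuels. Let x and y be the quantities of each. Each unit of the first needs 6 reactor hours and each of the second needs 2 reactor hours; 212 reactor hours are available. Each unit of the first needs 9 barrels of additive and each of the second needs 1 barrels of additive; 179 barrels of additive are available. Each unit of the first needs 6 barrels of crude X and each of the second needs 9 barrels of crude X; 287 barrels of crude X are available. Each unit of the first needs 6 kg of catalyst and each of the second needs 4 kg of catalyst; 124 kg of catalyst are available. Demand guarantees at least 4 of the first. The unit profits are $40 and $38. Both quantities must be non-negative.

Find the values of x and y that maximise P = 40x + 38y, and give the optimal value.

Extreme points and P = 40x + 38y:
  (179/9, 0) → P = 7160/9
  (4, 0) → P = 160
  (296/15, 7/5) → P = 12638/15
  (4, 25) → P = 1110

x = 4, y = 25, maximum P = 1110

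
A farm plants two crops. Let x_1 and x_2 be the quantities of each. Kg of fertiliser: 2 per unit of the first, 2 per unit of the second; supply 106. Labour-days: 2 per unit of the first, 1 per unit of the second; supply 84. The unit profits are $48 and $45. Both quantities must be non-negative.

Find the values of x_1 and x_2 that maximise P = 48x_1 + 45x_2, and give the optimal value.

x_1 = 31, x_2 = 22, maximum P = 2478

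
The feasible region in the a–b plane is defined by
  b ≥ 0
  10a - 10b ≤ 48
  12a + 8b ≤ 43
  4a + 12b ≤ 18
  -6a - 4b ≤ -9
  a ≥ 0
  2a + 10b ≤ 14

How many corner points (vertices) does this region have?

Intersecting each pair of boundary lines and keeping only the points that satisfy every inequality leaves:
  (43/12, 0)
  (3/2, 0)
  (93/28, 11/28)
  (3/4, 5/4)
  (17/26, 33/26)

5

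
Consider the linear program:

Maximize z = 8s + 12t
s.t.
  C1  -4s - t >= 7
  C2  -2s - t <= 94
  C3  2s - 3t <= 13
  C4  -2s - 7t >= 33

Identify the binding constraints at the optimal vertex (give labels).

Extreme points and z = 8s + 12t:
  (-4/7, -33/7) → z = -428/7
  (-8/13, -59/13) → z = -772/13
  (-269/8, -107/4) → z = -590
  (-625/12, 61/6) → z = -884/3

The maximum is at (-8/13, -59/13). Substituting into each constraint, equality holds for C1 and C4; the remaining constraints have slack.

C1 and C4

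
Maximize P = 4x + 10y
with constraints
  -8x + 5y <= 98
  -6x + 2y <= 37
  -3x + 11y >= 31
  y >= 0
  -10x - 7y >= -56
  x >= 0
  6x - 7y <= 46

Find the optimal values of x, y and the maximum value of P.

Feasible corners and P = 4x + 10y:
  (399/131, 478/131) → P = 6376/131
  (0, 31/11) → P = 310/11
  (0, 8) → P = 80

At the optimal vertex, -10x - 7y = -56 and x = 0.
Solving simultaneously gives x = 0, y = 8.

x = 0, y = 8, maximum P = 80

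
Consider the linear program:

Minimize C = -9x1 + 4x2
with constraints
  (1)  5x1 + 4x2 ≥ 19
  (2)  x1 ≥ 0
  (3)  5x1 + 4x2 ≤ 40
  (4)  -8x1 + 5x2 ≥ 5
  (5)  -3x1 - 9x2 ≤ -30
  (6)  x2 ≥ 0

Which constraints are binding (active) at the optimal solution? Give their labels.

Corner points and C = -9x1 + 4x2:
  (0, 19/4) → C = 19
  (25/19, 59/19) → C = 11/19
  (0, 10) → C = 40
  (60/19, 115/19) → C = -80/19

The minimum is at (60/19, 115/19). Substituting into each constraint, equality holds for (3) and (4); the remaining constraints have slack.

(3) and (4)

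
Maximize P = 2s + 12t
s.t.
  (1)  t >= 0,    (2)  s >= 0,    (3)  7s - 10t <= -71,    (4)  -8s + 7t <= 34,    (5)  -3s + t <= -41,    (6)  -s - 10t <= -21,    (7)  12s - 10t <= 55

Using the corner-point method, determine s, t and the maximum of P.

s = 725/4, t = 212, maximum P = 5813/2

Feasible corners and P = 2s + 12t:
  (481/23, 500/23) → P = 6962/23
  (126/5, 1237/50) → P = 8682/25
  (321/13, 430/13) → P = 5802/13
  (725/4, 212) → P = 5813/2

The optimum lies where -8s + 7t = 34 and 12s - 10t = 55.
Solving simultaneously gives s = 725/4, t = 212.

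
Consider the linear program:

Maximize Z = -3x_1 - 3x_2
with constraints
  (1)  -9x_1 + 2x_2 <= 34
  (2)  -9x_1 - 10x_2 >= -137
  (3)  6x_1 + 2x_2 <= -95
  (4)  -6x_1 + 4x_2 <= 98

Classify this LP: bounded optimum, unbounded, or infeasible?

unbounded

From the feasible point (-43/5, -217/10), moving in the direction (2, -6) keeps every constraint satisfied while Z increases without bound.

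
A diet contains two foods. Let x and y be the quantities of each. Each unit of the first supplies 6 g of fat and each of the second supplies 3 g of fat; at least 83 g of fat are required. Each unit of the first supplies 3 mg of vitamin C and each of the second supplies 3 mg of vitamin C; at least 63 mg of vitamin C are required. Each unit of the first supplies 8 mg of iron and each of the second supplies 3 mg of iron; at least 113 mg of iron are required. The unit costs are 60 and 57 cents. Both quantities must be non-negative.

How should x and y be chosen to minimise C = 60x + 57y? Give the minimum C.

x = 10, y = 11, minimum C = 1227

Corner points and C = 60x + 57y:
  (0, 113/3) → C = 2147
  (21, 0) → C = 1260
  (10, 11) → C = 1227
The feasible region is unbounded (it extends along (0, 1), (1, 0)), but C strictly increases along every unbounded feasible direction, so there is no improving ray and the minimum is attained at a vertex.

At the optimal vertex, 3x + 3y = 63 and 8x + 3y = 113.
Solving simultaneously gives x = 10, y = 11.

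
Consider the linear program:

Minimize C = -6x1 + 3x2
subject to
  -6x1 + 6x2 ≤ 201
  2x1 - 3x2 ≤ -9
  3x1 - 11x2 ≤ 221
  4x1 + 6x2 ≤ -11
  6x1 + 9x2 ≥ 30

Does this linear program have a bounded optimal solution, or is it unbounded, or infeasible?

infeasible

Constraints 4x1 + 6x2 ≤ -11 and 6x1 + 9x2 ≥ 30 have parallel boundaries but demand opposite sides — no point can satisfy both, so the region is empty.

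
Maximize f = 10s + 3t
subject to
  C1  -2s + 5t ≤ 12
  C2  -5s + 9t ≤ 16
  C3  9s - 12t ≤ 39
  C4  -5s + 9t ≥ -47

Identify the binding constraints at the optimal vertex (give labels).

C1 and C3

Extreme points and f = 10s + 3t:
  (4, 4) → f = 52
  (113/7, 62/7) → f = 188
  (-71/7, -76/7) → f = -134
The feasible region is unbounded (it extends along (-9, -5)), but f strictly decreases along every unbounded feasible direction, so there is no improving ray and the maximum is attained at a vertex.

The maximum is at (113/7, 62/7). Substituting into each constraint, equality holds for C1 and C3; the remaining constraints have slack.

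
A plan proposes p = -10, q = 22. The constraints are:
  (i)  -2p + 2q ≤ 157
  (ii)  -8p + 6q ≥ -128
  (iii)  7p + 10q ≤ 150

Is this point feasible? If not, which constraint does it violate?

(i): 64 ≤ 157 ✓
(ii): 212 ≥ -128 ✓
(iii): 150 ≤ 150 ✓

feasible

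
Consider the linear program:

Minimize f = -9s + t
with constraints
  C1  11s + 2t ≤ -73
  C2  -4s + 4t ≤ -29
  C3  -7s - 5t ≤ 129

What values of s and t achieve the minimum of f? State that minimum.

Extreme points and f = -9s + t:
  (-9/2, -47/4) → f = 115/4
  (-107/41, -908/41) → f = 55/41
  (-371/48, -719/48) → f = 655/12

The optimum lies where 11s + 2t = -73 and -7s - 5t = 129.
Solving simultaneously gives s = -107/41, t = -908/41.

s = -107/41, t = -908/41, minimum f = 55/41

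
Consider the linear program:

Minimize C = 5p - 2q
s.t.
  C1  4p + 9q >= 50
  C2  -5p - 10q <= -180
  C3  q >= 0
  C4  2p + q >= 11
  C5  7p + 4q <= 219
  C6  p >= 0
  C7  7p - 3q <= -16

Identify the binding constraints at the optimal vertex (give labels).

Corner points and C = 5p - 2q:
  (0, 18) → C = -36
  (76/17, 268/17) → C = -156/17
  (0, 219/4) → C = -219/2
  (593/49, 235/7) → C = -325/49

The minimum is at (0, 219/4). Substituting into each constraint, equality holds for C5 and C6; the remaining constraints have slack.

C5 and C6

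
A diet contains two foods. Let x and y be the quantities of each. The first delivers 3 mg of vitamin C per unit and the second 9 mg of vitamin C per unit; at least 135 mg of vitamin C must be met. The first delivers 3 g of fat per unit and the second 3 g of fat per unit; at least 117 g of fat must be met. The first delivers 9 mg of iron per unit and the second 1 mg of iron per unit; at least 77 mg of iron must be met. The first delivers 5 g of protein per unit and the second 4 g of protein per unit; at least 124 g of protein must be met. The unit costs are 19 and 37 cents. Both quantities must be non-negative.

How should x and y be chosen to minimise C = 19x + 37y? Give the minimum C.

Corner points and C = 19x + 37y:
  (0, 77) → C = 2849
  (45, 0) → C = 855
  (36, 3) → C = 795
  (19/4, 137/4) → C = 2715/2
The feasible region is unbounded (it extends along (0, 1), (1, 0)), but C strictly increases along every unbounded feasible direction, so there is no improving ray and the minimum is attained at a vertex.

x = 36, y = 3, minimum C = 795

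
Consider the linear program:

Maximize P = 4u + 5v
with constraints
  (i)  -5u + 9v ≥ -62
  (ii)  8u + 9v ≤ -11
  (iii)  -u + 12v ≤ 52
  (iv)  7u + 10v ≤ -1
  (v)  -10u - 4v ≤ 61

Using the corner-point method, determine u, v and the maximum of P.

u = -40/7, v = 27/7, maximum P = -25/7

Vertices and P = 4u + 5v:
  (51/13, -551/117) → P = -919/117
  (-301/110, -185/22) → P = -5829/110
  (-40/7, 27/7) → P = -25/7
  (-235/31, 459/124) → P = -1465/124

The optimum lies where 8u + 9v = -11 and -u + 12v = 52.
Solving simultaneously gives u = -40/7, v = 27/7.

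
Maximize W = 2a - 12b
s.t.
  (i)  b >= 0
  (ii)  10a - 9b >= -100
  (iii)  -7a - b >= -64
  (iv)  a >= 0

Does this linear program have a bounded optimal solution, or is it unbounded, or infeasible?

Vertices and W = 2a - 12b:
  (64/7, 0) → W = 128/7
  (0, 0) → W = 0
  (476/73, 1340/73) → W = -15128/73
  (0, 100/9) → W = -400/3
The feasible region has finitely many vertices and no improving ray; the maximum is 128/7 at (64/7, 0).

bounded optimum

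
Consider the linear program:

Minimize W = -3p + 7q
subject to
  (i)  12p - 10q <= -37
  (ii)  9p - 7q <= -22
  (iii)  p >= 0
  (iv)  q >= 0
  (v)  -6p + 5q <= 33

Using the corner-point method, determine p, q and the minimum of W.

p = 0, q = 37/10, minimum W = 259/10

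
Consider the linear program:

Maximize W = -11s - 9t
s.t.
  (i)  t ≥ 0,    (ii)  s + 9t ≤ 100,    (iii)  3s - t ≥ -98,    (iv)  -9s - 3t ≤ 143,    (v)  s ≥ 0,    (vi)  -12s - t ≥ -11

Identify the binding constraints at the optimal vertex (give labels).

Corner points and W = -11s - 9t:
  (0, 0) → W = 0
  (11/12, 0) → W = -121/12
  (0, 11) → W = -99

The maximum is at (0, 0). Substituting into each constraint, equality holds for (i) and (v); the remaining constraints have slack.

(i) and (v)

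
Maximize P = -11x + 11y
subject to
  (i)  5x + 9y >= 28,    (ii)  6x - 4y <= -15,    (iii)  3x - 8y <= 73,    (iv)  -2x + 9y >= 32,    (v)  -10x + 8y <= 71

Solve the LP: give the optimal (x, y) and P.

Feasible corners and P = -11x + 11y:
  (-4/7, 24/7) → P = 44
  (-83/26, 127/26) → P = 1155/13
  (-7/46, 81/23) → P = 1859/46
  (41/2, 69/2) → P = 154

At the optimal vertex, 6x - 4y = -15 and -10x + 8y = 71.
Solving simultaneously gives x = 41/2, y = 69/2.

x = 41/2, y = 69/2, maximum P = 154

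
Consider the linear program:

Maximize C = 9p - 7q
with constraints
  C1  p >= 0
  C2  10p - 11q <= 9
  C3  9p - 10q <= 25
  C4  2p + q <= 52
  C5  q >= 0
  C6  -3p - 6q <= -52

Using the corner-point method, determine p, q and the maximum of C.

Corner points and C = 9p - 7q:
  (0, 52) → C = -364
  (0, 26/3) → C = -182/3
  (581/32, 251/16) → C = 1715/32
  (626/93, 493/93) → C = 2183/93

The binding constraints are 10p - 11q = 9 and 2p + q = 52.
Solving simultaneously gives p = 581/32, q = 251/16.

p = 581/32, q = 251/16, maximum C = 1715/32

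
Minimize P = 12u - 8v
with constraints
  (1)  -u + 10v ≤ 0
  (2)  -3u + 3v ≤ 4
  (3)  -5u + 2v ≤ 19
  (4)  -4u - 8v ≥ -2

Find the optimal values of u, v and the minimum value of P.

Corner points and P = 12u - 8v:
  (-40/27, -4/27) → P = -448/27
  (5/12, 1/24) → P = 14/3
  (-49/9, -37/9) → P = -292/9
The feasible region is unbounded (it extends along (-2, -5), (2, -1)), but P strictly increases along every unbounded feasible direction, so there is no improving ray and the minimum is attained at a vertex.

The optimum lies where -3u + 3v = 4 and -5u + 2v = 19.
Solving simultaneously gives u = -49/9, v = -37/9.

u = -49/9, v = -37/9, minimum P = -292/9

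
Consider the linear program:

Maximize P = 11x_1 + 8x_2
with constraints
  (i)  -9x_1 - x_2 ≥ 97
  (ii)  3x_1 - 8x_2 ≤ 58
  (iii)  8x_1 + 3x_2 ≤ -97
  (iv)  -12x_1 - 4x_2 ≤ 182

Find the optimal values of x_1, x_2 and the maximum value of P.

Corner points and P = 11x_1 + 8x_2:
  (-718/75, -271/25) → P = -14402/75
  (-194/19, -97/19) → P = -2910/19
  (-34/3, -23/2) → P = -650/3
  (-79/2, 73) → P = 299/2

The binding constraints are 8x_1 + 3x_2 = -97 and -12x_1 - 4x_2 = 182.
Solving simultaneously gives x_1 = -79/2, x_2 = 73.

x_1 = -79/2, x_2 = 73, maximum P = 299/2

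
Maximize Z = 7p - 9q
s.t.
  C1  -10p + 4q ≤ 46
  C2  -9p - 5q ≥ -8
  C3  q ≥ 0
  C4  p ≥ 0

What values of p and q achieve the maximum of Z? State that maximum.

p = 8/9, q = 0, maximum Z = 56/9

Extreme points and Z = 7p - 9q:
  (8/9, 0) → Z = 56/9
  (0, 8/5) → Z = -72/5
  (0, 0) → Z = 0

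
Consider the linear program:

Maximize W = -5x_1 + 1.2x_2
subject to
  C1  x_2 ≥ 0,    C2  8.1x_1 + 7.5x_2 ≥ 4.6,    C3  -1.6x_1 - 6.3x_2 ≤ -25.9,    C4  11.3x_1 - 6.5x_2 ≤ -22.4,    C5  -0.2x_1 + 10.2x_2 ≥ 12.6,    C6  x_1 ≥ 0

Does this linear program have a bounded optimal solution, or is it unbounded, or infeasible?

unbounded

From the feasible point (2723/8159, 32851/8159), moving in the direction (0, 1) keeps every constraint satisfied while W increases without bound.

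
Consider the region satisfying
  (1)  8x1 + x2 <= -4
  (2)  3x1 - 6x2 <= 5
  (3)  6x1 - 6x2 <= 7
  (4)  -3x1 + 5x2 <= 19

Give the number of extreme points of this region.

Pairwise boundary intersections that survive every other constraint:
  (-19/51, -52/51)
  (-39/43, 140/43)
  (-139/3, -24)

3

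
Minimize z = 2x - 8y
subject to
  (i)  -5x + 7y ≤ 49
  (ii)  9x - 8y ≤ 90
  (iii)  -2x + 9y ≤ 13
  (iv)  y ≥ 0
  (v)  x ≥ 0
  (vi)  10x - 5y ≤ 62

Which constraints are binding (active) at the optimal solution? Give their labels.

(iii) and (v)

Corner points and z = 2x - 8y:
  (0, 13/9) → z = -104/9
  (623/80, 127/40) → z = -393/40
  (0, 0) → z = 0
  (31/5, 0) → z = 62/5

The minimum is at (0, 13/9). Substituting into each constraint, equality holds for (iii) and (v); the remaining constraints have slack.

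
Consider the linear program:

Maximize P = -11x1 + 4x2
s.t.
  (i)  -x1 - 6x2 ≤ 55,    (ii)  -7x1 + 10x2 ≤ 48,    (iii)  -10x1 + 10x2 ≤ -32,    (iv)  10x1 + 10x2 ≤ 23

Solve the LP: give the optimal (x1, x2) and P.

The optimum lies where -x1 - 6x2 = 55 and -10x1 + 10x2 = -32.
Solving simultaneously gives x1 = -179/35, x2 = -291/35.

x1 = -179/35, x2 = -291/35, maximum P = 23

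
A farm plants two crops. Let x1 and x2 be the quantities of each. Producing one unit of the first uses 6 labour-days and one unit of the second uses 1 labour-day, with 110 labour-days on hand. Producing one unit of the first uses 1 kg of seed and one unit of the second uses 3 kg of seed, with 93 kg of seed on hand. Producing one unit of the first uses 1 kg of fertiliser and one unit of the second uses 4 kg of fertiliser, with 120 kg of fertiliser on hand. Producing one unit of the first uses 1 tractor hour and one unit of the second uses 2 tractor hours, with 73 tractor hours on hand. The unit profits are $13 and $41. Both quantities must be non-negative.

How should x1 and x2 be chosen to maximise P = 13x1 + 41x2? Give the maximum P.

x1 = 12, x2 = 27, maximum P = 1263

Extreme points and P = 13x1 + 41x2:
  (0, 0) → P = 0
  (0, 30) → P = 1230
  (55/3, 0) → P = 715/3
  (237/17, 448/17) → P = 21449/17
  (12, 27) → P = 1263

The optimum lies where x1 + 3x2 = 93 and x1 + 4x2 = 120.
Solving simultaneously gives x1 = 12, x2 = 27.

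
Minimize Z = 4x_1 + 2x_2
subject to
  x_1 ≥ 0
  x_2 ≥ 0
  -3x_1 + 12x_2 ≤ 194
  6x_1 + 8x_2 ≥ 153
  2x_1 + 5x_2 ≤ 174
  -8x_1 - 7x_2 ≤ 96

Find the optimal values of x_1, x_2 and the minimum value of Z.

x_1 = 71/24, x_2 = 541/32, minimum Z = 2191/48

At the optimal vertex, -3x_1 + 12x_2 = 194 and 6x_1 + 8x_2 = 153.
Solving simultaneously gives x_1 = 71/24, x_2 = 541/32.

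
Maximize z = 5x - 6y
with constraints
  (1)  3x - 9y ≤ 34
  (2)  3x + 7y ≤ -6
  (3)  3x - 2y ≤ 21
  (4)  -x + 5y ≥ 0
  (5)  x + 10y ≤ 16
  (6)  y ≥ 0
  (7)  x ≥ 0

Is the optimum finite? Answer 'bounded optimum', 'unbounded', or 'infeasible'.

The boundaries 3x + 7y = -6 and x + 10y = 16 meet at (-172/23, 54/23), but that point violates x ≥ 0. Every candidate vertex is excluded by some other constraint, so the feasible region is empty.

infeasible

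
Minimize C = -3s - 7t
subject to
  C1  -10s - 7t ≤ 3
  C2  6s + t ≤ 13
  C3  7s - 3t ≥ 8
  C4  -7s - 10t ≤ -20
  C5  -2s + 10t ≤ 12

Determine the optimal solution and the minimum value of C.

Feasible corners and C = -3s - 7t:
  (110/53, 29/53) → C = -533/53
  (59/31, 49/31) → C = -520/31
  (20/13, 12/13) → C = -144/13
  (29/16, 25/16) → C = -131/8

s = 59/31, t = 49/31, minimum C = -520/31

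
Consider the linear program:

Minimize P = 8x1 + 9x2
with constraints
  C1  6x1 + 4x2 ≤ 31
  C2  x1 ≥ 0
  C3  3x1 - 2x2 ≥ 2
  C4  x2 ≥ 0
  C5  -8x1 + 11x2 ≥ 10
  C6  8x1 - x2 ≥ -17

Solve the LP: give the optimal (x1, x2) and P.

x1 = 42/17, x2 = 46/17, minimum P = 750/17

At the optimal vertex, 3x1 - 2x2 = 2 and -8x1 + 11x2 = 10.
Solving simultaneously gives x1 = 42/17, x2 = 46/17.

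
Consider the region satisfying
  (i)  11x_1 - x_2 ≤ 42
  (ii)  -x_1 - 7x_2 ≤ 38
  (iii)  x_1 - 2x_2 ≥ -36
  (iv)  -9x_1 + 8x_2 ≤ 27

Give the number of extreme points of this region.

Intersecting each pair of boundary lines and keeping only the points that satisfy every inequality leaves:
  (128/39, -230/39)
  (363/79, 675/79)
  (-493/71, -315/71)

3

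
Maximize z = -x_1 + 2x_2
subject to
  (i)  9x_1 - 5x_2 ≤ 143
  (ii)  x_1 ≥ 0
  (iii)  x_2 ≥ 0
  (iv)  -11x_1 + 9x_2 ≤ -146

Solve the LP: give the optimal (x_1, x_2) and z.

Vertices and z = -x_1 + 2x_2:
  (143/9, 0) → z = -143/9
  (557/26, 259/26) → z = -3/2
  (146/11, 0) → z = -146/11

The optimum lies where 9x_1 - 5x_2 = 143 and -11x_1 + 9x_2 = -146.
Solving simultaneously gives x_1 = 557/26, x_2 = 259/26.

x_1 = 557/26, x_2 = 259/26, maximum z = -3/2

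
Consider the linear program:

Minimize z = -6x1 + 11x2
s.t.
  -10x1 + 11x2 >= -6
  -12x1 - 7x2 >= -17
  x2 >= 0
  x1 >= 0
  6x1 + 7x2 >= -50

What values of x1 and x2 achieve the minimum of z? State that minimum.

x1 = 3/5, x2 = 0, minimum z = -18/5

Extreme points and z = -6x1 + 11x2:
  (229/202, 49/101) → z = -148/101
  (3/5, 0) → z = -18/5
  (0, 17/7) → z = 187/7
  (0, 0) → z = 0

The binding constraints are -10x1 + 11x2 = -6 and x2 = 0.
Solving simultaneously gives x1 = 3/5, x2 = 0.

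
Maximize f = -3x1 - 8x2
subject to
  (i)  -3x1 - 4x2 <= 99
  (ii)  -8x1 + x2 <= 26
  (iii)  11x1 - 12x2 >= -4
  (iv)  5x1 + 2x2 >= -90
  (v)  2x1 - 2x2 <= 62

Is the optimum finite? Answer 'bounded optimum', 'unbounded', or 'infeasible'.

Feasible corners and f = -3x1 - 8x2:
  (-29/5, -102/5) → f = 903/5
  (25/7, -192/7) → f = 1461/7
  (-308/85, -254/85) → f = 2956/85
  (376, 345) → f = -3888
The feasible region has finitely many vertices and no improving ray; the maximum is 1461/7 at (25/7, -192/7).

bounded optimum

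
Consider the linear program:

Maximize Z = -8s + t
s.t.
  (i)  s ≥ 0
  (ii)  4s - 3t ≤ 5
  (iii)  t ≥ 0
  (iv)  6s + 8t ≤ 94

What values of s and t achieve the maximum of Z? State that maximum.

s = 0, t = 47/4, maximum Z = 47/4

Vertices and Z = -8s + t:
  (0, 0) → Z = 0
  (0, 47/4) → Z = 47/4
  (5/4, 0) → Z = -10
  (161/25, 173/25) → Z = -223/5

The binding constraints are s = 0 and 6s + 8t = 94.
Solving simultaneously gives s = 0, t = 47/4.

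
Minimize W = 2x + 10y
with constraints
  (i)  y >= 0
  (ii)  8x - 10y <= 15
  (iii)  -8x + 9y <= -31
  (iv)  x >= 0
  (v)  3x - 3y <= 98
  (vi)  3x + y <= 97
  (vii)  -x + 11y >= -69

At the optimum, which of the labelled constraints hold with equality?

Vertices and W = 2x + 10y:
  (175/8, 16) → W = 815/4
  (985/38, 731/38) → W = 4640/19
  (904/35, 683/35) → W = 1234/5

The minimum is at (175/8, 16). Substituting into each constraint, equality holds for (ii) and (iii); the remaining constraints have slack.

(ii) and (iii)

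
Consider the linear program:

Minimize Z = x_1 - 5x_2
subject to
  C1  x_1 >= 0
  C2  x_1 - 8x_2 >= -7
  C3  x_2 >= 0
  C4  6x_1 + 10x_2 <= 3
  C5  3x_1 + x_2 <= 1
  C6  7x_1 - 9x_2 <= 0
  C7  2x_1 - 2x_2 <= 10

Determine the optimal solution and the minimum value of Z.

Corner points and Z = x_1 - 5x_2:
  (0, 0) → Z = 0
  (0, 3/10) → Z = -3/2
  (27/124, 21/124) → Z = -39/62

The optimum lies where x_1 = 0 and 6x_1 + 10x_2 = 3.
Solving simultaneously gives x_1 = 0, x_2 = 3/10.

x_1 = 0, x_2 = 3/10, minimum Z = -3/2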